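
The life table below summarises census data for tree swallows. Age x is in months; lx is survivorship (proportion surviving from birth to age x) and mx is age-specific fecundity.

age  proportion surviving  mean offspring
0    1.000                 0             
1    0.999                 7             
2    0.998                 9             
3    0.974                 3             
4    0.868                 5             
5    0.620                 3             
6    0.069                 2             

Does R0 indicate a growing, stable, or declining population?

R0 = Σ lx·mx = 0 + 6.993 + 8.982 + 2.922 + 4.34 + 1.86 + 0.138 = 25.235
R0 > 1, so the population is growing.

growing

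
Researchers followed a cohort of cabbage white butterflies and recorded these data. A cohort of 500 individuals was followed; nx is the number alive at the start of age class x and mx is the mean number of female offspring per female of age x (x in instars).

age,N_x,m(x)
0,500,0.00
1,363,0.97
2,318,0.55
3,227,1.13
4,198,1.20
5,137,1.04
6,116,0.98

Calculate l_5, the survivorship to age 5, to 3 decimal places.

0.274

l_5 = n_5/n_0 = 137/500 = 0.274 → 0.274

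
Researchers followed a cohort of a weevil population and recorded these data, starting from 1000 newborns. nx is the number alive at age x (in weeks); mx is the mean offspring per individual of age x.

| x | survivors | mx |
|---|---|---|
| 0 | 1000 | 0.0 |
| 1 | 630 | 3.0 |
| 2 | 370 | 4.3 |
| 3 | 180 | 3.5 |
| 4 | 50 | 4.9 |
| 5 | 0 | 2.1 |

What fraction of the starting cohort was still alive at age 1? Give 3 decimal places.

l_1 = n_1/n_0 = 630/1000 = 0.63 → 0.630

0.630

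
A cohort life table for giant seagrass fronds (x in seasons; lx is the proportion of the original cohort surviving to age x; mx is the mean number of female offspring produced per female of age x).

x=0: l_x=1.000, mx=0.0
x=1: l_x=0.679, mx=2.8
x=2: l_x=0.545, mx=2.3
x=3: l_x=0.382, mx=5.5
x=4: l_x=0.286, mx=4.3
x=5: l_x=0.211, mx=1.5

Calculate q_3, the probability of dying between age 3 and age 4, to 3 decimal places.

0.251

q_3 = (l_3 − l_4) / l_3 = (0.382 − 0.286) / 0.382
     = 0.096 / 0.382 = 0.251309… → 0.251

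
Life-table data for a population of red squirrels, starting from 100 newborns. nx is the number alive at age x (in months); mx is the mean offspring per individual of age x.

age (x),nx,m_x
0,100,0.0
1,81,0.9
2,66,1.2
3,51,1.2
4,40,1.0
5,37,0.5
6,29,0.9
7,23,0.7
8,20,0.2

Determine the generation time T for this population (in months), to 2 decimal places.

lx = nx/n0 = nx/100: 1, 0.81, 0.66, 0.51, 0.4, 0.37, 0.29, 0.23, 0.2
lx·mx: 0, 0.729, 0.792, 0.612, 0.4, 0.185, 0.261, 0.161, 0.04 → R0 = 3.18
x·lx·mx: 0, 0.729, 1.584, 1.836, 1.6, 0.925, 1.566, 1.127, 0.32 → Σ = 9.687
T = 9.687 / 3.18 = 3.046226… → 3.05

3.05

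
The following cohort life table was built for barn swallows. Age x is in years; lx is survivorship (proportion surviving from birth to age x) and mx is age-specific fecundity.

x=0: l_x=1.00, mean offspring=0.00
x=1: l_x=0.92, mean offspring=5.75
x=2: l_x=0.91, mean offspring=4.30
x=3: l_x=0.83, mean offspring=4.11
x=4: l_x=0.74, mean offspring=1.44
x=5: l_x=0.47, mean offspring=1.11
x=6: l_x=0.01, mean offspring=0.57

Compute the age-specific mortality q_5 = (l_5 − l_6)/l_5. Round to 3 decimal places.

q_5 = (l_5 − l_6) / l_5 = (0.47 − 0.01) / 0.47
     = 0.46 / 0.47 = 0.978723… → 0.979

0.979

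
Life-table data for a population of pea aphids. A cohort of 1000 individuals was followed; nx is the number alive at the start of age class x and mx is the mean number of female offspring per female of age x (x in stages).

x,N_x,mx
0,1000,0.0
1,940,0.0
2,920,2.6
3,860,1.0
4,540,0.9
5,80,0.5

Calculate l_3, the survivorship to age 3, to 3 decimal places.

l_3 = n_3/n_0 = 860/1000 = 0.86 → 0.860

0.860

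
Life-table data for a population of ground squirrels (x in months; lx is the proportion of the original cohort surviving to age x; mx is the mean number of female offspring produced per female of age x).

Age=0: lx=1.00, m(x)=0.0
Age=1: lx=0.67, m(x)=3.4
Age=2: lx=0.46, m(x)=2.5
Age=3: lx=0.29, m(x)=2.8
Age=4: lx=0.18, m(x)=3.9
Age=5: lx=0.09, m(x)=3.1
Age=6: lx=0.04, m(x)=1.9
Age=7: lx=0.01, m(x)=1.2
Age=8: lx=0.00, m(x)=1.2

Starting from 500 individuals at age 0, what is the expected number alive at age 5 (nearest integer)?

45

Expected survivors = N0 · l_5 = 500 × 0.09 = 45 → 45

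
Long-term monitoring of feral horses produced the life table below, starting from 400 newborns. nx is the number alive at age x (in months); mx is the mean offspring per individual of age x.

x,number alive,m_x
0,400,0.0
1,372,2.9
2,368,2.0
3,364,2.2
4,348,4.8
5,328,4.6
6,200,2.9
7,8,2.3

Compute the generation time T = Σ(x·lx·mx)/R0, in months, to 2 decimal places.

lx = nx/n0 = nx/400: 1, 0.93, 0.92, 0.91, 0.87, 0.82, 0.5, 0.02
lx·mx: 0, 2.697, 1.84, 2.002, 4.176, 3.772, 1.45, 0.046 → R0 = 15.983
x·lx·mx: 0, 2.697, 3.68, 6.006, 16.704, 18.86, 8.7, 0.322 → Σ = 56.969
T = 56.969 / 15.983 = 3.56435… → 3.56

3.56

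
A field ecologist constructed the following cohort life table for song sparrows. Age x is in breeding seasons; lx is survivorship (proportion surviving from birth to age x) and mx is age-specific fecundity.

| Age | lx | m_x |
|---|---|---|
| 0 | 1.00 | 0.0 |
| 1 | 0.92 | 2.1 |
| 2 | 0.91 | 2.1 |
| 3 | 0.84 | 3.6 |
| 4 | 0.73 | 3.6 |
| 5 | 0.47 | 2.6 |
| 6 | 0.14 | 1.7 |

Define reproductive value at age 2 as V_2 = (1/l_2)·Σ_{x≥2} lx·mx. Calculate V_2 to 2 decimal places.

lx·mx for x ≥ 2: 1.911, 3.024, 2.628, 1.222, 0.238 → sum = 9.023
V_2 = 9.023 / l_2 = 9.023 / 0.91 = 9.915385… → 9.92

9.92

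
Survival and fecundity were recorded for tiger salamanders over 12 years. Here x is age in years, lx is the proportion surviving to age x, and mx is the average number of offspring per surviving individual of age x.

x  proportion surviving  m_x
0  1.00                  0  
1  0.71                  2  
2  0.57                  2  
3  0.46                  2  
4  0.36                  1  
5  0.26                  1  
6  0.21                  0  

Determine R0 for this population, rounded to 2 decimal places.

lx·mx by age: 0, 1.42, 1.14, 0.92, 0.36, 0.26, 0
R0 = Σ lx·mx = 4.1 → 4.10

4.10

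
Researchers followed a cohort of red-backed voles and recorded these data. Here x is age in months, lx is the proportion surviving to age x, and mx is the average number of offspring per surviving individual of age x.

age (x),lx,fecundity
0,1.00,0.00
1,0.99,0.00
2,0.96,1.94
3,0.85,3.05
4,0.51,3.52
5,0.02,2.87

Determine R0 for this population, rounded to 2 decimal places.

6.31

lx·mx by age: 0, 0, 1.8624, 2.5925, 1.7952, 0.0574
R0 = Σ lx·mx = 6.3075 → 6.31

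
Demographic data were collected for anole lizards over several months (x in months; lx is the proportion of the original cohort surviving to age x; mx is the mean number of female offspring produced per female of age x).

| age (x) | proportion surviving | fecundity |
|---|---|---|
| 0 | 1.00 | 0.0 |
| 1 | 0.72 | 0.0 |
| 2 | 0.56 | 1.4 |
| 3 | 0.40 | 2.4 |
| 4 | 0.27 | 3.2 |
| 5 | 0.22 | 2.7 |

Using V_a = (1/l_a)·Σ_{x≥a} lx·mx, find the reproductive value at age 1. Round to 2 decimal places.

lx·mx for x ≥ 1: 0, 0.784, 0.96, 0.864, 0.594 → sum = 3.202
V_1 = 3.202 / l_1 = 3.202 / 0.72 = 4.447222… → 4.45

4.45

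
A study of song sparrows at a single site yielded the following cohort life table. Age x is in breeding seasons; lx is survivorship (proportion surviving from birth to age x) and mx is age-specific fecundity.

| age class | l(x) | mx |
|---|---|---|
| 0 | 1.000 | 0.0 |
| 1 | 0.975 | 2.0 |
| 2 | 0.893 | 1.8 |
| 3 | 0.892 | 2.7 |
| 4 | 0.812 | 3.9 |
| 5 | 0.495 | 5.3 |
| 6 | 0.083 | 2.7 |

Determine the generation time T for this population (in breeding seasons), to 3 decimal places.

3.299

lx·mx: 0, 1.95, 1.6074, 2.4084, 3.1668, 2.6235, 0.2241 → R0 = 11.9802
x·lx·mx: 0, 1.95, 3.2148, 7.2252, 12.6672, 13.1175, 1.3446 → Σ = 39.5193
T = 39.5193 / 11.9802 = 3.298718… → 3.299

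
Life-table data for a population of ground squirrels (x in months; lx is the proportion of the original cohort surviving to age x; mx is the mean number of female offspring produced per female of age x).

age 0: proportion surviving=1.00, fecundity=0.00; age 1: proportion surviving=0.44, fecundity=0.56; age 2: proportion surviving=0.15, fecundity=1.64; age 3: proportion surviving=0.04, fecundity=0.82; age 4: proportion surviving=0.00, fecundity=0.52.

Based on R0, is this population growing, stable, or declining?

R0 = Σ lx·mx = 0 + 0.2464 + 0.246 + 0.0328 + 0 = 0.5252
R0 < 1, so the population is declining.

declining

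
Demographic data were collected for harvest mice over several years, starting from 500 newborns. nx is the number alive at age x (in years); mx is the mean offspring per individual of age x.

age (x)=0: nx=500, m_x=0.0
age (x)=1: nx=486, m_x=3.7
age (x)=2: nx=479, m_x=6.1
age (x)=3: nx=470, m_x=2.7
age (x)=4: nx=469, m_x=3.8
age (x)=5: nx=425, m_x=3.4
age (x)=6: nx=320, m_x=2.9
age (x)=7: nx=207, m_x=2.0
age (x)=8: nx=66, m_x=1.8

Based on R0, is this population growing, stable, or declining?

growing

lx = nx/n0 = nx/500: 1, 0.972, 0.958, 0.94, 0.938, 0.85, 0.64, 0.414, 0.132
R0 = Σ lx·mx = 0 + 3.5964 + 5.8438 + 2.538 + 3.5644 + 2.89 + 1.856 + 0.828 + 0.2376 = 21.3542
R0 > 1, so the population is growing.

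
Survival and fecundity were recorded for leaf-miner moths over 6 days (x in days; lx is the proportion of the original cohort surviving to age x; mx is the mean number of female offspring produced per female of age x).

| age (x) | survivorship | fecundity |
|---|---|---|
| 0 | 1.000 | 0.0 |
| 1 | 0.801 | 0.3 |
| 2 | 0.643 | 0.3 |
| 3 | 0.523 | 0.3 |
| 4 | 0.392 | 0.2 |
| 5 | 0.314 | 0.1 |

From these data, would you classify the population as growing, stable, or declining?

declining

R0 = Σ lx·mx = 0 + 0.2403 + 0.1929 + 0.1569 + 0.0784 + 0.0314 = 0.6999
R0 < 1, so the population is declining.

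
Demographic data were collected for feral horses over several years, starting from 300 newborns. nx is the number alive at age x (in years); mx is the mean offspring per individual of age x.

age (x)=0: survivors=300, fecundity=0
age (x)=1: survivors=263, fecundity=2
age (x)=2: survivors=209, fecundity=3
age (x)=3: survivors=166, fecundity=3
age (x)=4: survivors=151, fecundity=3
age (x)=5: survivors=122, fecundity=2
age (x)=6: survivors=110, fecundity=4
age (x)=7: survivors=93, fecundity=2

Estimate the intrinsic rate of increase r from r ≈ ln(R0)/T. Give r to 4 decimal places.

lx = nx/n0 = nx/300: 1, 0.87667…, 0.69667…, 0.55333…, 0.50333…, 0.40667…, 0.36667…, 0.31
R0 = Σ lx·mx = 0 + 1.75333… + 2.09… + 1.66… + 1.51… + 0.81333… + 1.46667… + 0.62 = 9.913333…
Σ x·lx·mx = 34.16…; T = 34.16…/9.913333… = 3.44586…
r ≈ ln(R0)/T = ln(9.913333…)/3.44586… = 0.665691… → 0.6657

0.6657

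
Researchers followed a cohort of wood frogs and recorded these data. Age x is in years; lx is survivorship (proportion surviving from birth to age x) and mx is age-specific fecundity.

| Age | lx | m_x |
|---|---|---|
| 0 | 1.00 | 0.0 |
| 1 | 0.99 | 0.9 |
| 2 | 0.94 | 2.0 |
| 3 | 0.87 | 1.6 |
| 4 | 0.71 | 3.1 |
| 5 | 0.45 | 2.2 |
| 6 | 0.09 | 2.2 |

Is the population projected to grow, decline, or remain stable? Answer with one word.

R0 = Σ lx·mx = 0 + 0.891 + 1.88 + 1.392 + 2.201 + 0.99 + 0.198 = 7.552
R0 > 1, so the population is growing.

growing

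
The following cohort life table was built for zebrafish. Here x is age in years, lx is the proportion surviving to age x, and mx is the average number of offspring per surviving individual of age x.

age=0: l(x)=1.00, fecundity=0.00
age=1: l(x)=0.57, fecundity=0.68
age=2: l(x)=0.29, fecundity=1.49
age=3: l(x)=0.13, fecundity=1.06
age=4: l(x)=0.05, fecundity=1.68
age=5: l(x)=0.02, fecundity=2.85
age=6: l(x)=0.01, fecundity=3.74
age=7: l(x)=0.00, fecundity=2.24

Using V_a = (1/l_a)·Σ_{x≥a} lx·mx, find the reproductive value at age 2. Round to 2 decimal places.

2.58

lx·mx for x ≥ 2: 0.4321, 0.1378, 0.084, 0.057, 0.0374, 0 → sum = 0.7483
V_2 = 0.7483 / l_2 = 0.7483 / 0.29 = 2.580345… → 2.58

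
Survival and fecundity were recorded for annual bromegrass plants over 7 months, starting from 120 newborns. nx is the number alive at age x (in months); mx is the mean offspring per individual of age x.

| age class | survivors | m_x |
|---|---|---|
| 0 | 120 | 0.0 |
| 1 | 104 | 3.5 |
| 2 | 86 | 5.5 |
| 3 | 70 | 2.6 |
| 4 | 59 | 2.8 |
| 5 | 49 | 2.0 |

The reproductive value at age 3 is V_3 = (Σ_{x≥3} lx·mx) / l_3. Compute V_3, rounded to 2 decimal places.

6.36

lx = nx/n0 = nx/120: 1, 0.86667…, 0.71667…, 0.58333…, 0.49167…, 0.40833…
lx·mx for x ≥ 3: 1.516667…, 1.376667…, 0.816667… → sum = 3.71…
V_3 = 3.71… / l_3 = 3.71… / 0.583333… = 6.36… → 6.36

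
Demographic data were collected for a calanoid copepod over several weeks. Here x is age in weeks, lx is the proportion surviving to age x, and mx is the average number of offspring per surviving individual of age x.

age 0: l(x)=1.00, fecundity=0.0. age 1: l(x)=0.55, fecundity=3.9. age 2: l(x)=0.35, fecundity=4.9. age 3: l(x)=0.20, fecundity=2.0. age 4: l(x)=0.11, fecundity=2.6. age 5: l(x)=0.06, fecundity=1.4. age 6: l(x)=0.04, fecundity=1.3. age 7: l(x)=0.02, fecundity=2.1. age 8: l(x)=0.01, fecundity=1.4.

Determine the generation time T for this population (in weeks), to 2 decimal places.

1.91

lx·mx: 0, 2.145, 1.715, 0.4, 0.286, 0.084, 0.052, 0.042, 0.014 → R0 = 4.738
x·lx·mx: 0, 2.145, 3.43, 1.2, 1.144, 0.42, 0.312, 0.294, 0.112 → Σ = 9.057
T = 9.057 / 4.738 = 1.911566… → 1.91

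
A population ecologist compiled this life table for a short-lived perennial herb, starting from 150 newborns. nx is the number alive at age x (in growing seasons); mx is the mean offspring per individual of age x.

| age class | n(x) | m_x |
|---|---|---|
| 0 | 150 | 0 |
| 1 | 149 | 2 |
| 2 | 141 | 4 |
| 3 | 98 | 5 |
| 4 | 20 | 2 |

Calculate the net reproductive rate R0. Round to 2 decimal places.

9.28

lx = nx/n0 = nx/150: 1, 0.99333…, 0.94, 0.65333…, 0.13333…
lx·mx by age: 0, 1.986667…, 3.76, 3.266667…, 0.266667…
R0 = Σ lx·mx = 9.28… → 9.28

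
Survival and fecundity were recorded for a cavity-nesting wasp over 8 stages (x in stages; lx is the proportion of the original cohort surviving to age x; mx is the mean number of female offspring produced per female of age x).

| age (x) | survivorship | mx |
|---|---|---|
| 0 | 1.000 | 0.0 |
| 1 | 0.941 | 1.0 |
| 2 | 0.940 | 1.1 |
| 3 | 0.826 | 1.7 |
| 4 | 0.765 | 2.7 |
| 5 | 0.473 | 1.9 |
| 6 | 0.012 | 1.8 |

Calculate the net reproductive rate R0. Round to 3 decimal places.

lx·mx by age: 0, 0.941, 1.034, 1.4042, 2.0655, 0.8987, 0.0216
R0 = Σ lx·mx = 6.365 → 6.365

6.365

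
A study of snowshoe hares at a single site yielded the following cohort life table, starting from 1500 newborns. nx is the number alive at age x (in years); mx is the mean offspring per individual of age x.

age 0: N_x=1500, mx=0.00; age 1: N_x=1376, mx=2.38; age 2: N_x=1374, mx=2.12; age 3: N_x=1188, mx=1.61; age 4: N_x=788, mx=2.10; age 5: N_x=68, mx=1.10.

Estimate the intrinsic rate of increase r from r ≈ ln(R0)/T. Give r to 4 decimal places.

0.8465

lx = nx/n0 = nx/1500: 1, 0.91733…, 0.916, 0.792, 0.52533…, 0.04533…
R0 = Σ lx·mx = 0 + 2.18325… + 1.94192 + 1.27512 + 1.1032… + 0.04987… = 6.55336…
Σ x·lx·mx = 14.554587…; T = 14.554587…/6.55336… = 2.22094…
r ≈ ln(R0)/T = ln(6.55336…)/2.22094… = 0.84648… → 0.8465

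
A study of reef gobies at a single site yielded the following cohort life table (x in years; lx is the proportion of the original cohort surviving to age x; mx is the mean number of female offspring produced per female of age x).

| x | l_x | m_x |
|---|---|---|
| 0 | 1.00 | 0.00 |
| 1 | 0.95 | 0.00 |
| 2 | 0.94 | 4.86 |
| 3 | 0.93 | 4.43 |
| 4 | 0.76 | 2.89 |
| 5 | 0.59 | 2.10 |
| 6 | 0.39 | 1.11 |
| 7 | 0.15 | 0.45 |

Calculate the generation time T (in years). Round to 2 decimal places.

lx·mx: 0, 0, 4.5684, 4.1199, 2.1964, 1.239, 0.4329, 0.0675 → R0 = 12.6241
x·lx·mx: 0, 0, 9.1368, 12.3597, 8.7856, 6.195, 2.5974, 0.4725 → Σ = 39.547
T = 39.547 / 12.6241 = 3.132659… → 3.13

3.13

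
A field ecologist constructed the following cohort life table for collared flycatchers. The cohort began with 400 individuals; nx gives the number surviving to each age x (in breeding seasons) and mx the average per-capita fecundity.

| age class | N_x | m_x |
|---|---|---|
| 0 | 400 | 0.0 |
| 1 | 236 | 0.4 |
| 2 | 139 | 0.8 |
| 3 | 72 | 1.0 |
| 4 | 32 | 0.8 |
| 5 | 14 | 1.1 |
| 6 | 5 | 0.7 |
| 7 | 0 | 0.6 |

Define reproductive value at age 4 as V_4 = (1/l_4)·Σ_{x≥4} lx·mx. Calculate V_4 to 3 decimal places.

1.391

lx = nx/n0 = nx/400: 1, 0.59, 0.3475, 0.18, 0.08, 0.035, 0.0125, 0
lx·mx for x ≥ 4: 0.064, 0.0385, 0.00875, 0 → sum = 0.11125
V_4 = 0.11125 / l_4 = 0.11125 / 0.08 = 1.390625 → 1.391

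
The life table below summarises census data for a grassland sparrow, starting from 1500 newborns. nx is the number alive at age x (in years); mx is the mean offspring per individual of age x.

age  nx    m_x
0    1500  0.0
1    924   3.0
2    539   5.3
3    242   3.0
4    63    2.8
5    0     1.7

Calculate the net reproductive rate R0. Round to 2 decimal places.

4.35

lx = nx/n0 = nx/1500: 1, 0.616, 0.35933…, 0.16133…, 0.042, 0
lx·mx by age: 0, 1.848, 1.904467…, 0.484…, 0.1176, 0
R0 = Σ lx·mx = 4.354067… → 4.35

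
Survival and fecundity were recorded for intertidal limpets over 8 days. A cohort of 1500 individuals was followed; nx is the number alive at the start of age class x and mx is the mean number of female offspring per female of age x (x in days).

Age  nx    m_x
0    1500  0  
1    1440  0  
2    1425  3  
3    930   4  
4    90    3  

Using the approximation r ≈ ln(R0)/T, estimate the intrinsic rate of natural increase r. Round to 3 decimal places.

0.678

lx = nx/n0 = nx/1500: 1, 0.96, 0.95, 0.62, 0.06
R0 = Σ lx·mx = 0 + 0 + 2.85 + 2.48 + 0.18 = 5.51
Σ x·lx·mx = 13.86; T = 13.86/5.51 = 2.51543…
r ≈ ln(R0)/T = ln(5.51)/2.51543… = 0.67844… → 0.678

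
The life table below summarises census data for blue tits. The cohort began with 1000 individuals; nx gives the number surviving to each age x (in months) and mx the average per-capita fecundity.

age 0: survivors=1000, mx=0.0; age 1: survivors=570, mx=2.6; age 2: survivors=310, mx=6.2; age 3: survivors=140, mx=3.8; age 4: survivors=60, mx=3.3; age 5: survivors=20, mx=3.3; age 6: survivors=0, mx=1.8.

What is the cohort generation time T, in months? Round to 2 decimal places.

1.92

lx = nx/n0 = nx/1000: 1, 0.57, 0.31, 0.14, 0.06, 0.02, 0
lx·mx: 0, 1.482, 1.922, 0.532, 0.198, 0.066, 0 → R0 = 4.2
x·lx·mx: 0, 1.482, 3.844, 1.596, 0.792, 0.33, 0 → Σ = 8.044
T = 8.044 / 4.2 = 1.915238… → 1.92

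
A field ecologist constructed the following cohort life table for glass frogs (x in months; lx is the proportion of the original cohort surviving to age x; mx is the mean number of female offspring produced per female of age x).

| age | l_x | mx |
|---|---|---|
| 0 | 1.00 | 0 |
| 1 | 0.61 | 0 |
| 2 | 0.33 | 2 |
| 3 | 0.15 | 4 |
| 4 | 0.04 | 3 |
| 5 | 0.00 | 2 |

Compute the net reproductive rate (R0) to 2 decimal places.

lx·mx by age: 0, 0, 0.66, 0.6, 0.12, 0
R0 = Σ lx·mx = 1.38 → 1.38

1.38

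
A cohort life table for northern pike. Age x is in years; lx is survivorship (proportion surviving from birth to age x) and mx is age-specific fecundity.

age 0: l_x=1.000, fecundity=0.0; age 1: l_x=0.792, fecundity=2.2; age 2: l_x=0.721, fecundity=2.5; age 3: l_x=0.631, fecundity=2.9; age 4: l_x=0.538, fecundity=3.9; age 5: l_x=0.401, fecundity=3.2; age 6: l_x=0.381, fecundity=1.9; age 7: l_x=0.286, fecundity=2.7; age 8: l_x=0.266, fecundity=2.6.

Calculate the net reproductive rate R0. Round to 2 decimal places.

lx·mx by age: 0, 1.7424, 1.8025, 1.8299, 2.0982, 1.2832, 0.7239, 0.7722, 0.6916
R0 = Σ lx·mx = 10.9439 → 10.94

10.94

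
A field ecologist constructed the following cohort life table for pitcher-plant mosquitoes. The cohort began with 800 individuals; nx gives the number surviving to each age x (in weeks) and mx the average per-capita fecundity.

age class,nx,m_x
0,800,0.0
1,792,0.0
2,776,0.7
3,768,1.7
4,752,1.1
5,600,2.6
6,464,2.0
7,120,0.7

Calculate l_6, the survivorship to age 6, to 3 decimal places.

l_6 = n_6/n_0 = 464/800 = 0.58 → 0.580

0.580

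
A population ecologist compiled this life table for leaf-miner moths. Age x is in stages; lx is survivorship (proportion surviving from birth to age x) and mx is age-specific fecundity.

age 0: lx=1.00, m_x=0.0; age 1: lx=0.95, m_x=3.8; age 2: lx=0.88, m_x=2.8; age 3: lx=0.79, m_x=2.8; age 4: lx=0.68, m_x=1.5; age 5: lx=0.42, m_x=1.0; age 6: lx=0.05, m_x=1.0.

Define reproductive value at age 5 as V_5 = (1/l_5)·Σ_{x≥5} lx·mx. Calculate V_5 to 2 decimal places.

lx·mx for x ≥ 5: 0.42, 0.05 → sum = 0.47
V_5 = 0.47 / l_5 = 0.47 / 0.42 = 1.119048… → 1.12

1.12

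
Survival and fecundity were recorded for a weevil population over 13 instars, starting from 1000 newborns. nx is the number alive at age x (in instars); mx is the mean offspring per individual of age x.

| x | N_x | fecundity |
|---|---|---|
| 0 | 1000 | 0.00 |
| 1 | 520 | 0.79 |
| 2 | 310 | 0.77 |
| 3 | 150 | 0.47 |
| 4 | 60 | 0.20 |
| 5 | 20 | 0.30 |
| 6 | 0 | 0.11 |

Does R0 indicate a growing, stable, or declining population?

lx = nx/n0 = nx/1000: 1, 0.52, 0.31, 0.15, 0.06, 0.02, 0
R0 = Σ lx·mx = 0 + 0.4108 + 0.2387 + 0.0705 + 0.012 + 0.006 + 0 = 0.738
R0 < 1, so the population is declining.

declining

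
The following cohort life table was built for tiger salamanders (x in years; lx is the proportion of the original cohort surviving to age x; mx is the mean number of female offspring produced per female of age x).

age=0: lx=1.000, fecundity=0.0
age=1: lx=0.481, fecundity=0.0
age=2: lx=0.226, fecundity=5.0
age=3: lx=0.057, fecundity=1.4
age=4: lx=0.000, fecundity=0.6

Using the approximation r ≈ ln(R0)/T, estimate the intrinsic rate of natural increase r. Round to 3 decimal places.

R0 = Σ lx·mx = 0 + 0 + 1.13 + 0.0798 + 0 = 1.2098
Σ x·lx·mx = 2.4994; T = 2.4994/1.2098 = 2.06596…
r ≈ ln(R0)/T = ln(1.2098)/2.06596… = 0.09219… → 0.092

0.092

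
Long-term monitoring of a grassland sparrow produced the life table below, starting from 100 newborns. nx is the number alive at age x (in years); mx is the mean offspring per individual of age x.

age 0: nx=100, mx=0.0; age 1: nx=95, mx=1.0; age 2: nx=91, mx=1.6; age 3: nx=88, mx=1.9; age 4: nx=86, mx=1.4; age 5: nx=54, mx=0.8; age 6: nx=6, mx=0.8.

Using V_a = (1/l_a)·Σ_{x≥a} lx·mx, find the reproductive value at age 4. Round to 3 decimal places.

1.958

lx = nx/n0 = nx/100: 1, 0.95, 0.91, 0.88, 0.86, 0.54, 0.06
lx·mx for x ≥ 4: 1.204, 0.432, 0.048 → sum = 1.684
V_4 = 1.684 / l_4 = 1.684 / 0.86 = 1.95814… → 1.958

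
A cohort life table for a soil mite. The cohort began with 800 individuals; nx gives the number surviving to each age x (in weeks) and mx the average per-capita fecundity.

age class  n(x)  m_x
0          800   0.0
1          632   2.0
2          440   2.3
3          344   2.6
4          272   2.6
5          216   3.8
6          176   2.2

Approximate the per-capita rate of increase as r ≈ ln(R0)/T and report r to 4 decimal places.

0.6177

lx = nx/n0 = nx/800: 1, 0.79, 0.55, 0.43, 0.34, 0.27, 0.22
R0 = Σ lx·mx = 0 + 1.58 + 1.265 + 1.118 + 0.884 + 1.026 + 0.484 = 6.357
Σ x·lx·mx = 19.034; T = 19.034/6.357 = 2.99418…
r ≈ ln(R0)/T = ln(6.357)/2.99418… = 0.617717… → 0.6177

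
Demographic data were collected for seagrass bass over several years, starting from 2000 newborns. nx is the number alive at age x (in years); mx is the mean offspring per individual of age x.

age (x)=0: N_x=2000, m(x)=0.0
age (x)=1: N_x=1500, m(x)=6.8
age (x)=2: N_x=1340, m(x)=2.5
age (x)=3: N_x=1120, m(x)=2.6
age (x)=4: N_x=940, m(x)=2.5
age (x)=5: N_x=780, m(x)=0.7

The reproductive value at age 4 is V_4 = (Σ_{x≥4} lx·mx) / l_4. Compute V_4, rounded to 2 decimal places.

lx = nx/n0 = nx/2000: 1, 0.75, 0.67, 0.56, 0.47, 0.39
lx·mx for x ≥ 4: 1.175, 0.273 → sum = 1.448
V_4 = 1.448 / l_4 = 1.448 / 0.47 = 3.080851… → 3.08

3.08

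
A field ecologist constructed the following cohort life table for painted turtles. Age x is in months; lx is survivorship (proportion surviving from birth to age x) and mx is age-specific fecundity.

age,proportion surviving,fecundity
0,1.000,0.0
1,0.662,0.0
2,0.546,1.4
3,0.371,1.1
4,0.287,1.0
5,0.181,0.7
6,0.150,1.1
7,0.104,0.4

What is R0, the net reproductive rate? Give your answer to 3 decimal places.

lx·mx by age: 0, 0, 0.7644, 0.4081, 0.287, 0.1267, 0.165, 0.0416
R0 = Σ lx·mx = 1.7928 → 1.793

1.793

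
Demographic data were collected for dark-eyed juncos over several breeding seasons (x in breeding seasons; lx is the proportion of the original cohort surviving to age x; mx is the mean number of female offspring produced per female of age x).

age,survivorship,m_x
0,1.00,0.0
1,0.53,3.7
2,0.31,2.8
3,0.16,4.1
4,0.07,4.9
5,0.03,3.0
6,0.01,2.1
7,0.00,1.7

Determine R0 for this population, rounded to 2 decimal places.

lx·mx by age: 0, 1.961, 0.868, 0.656, 0.343, 0.09, 0.021, 0
R0 = Σ lx·mx = 3.939 → 3.94

3.94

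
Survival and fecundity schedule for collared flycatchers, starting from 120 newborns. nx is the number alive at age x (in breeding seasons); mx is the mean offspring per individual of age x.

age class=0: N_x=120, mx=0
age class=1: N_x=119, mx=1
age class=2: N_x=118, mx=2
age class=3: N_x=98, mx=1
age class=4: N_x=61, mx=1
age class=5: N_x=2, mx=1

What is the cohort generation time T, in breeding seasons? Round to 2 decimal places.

2.21

lx = nx/n0 = nx/120: 1, 0.99167…, 0.98333…, 0.81667…, 0.50833…, 0.01667…
lx·mx: 0, 0.991667…, 1.966667…, 0.816667…, 0.508333…, 0.016667… → R0 = 4.3…
x·lx·mx: 0, 0.991667…, 3.933333…, 2.45…, 2.033333…, 0.083333… → Σ = 9.491667…
T = 9.491667… / 4.3… = 2.207364… → 2.21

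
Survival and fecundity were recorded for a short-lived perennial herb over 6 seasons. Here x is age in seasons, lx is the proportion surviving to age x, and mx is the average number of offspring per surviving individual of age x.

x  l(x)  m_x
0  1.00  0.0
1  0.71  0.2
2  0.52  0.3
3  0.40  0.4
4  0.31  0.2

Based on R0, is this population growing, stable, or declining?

R0 = Σ lx·mx = 0 + 0.142 + 0.156 + 0.16 + 0.062 = 0.52
R0 < 1, so the population is declining.

declining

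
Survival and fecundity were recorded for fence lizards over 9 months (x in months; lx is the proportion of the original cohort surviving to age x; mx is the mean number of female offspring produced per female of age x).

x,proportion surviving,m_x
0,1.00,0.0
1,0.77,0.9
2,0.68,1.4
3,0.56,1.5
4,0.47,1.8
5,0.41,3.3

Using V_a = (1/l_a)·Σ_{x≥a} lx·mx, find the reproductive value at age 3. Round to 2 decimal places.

5.43

lx·mx for x ≥ 3: 0.84, 0.846, 1.353 → sum = 3.039
V_3 = 3.039 / l_3 = 3.039 / 0.56 = 5.426786… → 5.43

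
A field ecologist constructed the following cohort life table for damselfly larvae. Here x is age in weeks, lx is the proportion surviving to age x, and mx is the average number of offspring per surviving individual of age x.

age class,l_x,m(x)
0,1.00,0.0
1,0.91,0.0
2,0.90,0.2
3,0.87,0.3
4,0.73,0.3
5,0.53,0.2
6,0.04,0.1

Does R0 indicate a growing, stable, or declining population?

R0 = Σ lx·mx = 0 + 0 + 0.18 + 0.261 + 0.219 + 0.106 + 0.004 = 0.77
R0 < 1, so the population is declining.

declining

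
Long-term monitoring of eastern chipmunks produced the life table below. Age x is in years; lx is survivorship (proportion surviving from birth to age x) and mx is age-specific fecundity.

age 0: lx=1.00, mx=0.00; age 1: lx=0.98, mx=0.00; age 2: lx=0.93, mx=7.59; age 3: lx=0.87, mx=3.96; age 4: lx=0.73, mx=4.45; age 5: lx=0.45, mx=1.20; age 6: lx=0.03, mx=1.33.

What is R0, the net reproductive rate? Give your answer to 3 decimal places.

14.332

lx·mx by age: 0, 0, 7.0587, 3.4452, 3.2485, 0.54, 0.0399
R0 = Σ lx·mx = 14.3323 → 14.332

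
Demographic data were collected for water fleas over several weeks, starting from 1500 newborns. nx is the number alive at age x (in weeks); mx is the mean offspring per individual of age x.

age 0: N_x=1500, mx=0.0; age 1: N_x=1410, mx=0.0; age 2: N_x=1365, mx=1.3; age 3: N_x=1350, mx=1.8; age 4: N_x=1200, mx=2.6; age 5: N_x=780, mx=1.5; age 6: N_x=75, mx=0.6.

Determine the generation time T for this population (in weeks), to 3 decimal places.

lx = nx/n0 = nx/1500: 1, 0.94, 0.91, 0.9, 0.8, 0.52, 0.05
lx·mx: 0, 0, 1.183, 1.62, 2.08, 0.78, 0.03 → R0 = 5.693
x·lx·mx: 0, 0, 2.366, 4.86, 8.32, 3.9, 0.18 → Σ = 19.626
T = 19.626 / 5.693 = 3.447392… → 3.447

3.447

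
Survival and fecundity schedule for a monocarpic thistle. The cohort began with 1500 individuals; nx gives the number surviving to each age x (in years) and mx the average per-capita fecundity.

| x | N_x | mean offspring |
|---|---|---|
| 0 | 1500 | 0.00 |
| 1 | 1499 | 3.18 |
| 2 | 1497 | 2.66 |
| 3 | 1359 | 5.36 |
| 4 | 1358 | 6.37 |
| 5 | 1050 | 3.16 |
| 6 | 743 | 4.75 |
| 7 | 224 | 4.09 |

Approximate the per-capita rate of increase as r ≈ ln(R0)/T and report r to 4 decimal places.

lx = nx/n0 = nx/1500: 1, 0.99933…, 0.998, 0.906, 0.90533…, 0.7, 0.49533…, 0.14933…
R0 = Σ lx·mx = 0 + 3.17788… + 2.65468 + 4.85616 + 5.76697… + 2.212 + 2.35283… + 0.61077… = 21.6313…
Σ x·lx·mx = 75.576027…; T = 75.576027…/21.6313… = 3.49383…
r ≈ ln(R0)/T = ln(21.6313…)/3.49383… = 0.879878… → 0.8799

0.8799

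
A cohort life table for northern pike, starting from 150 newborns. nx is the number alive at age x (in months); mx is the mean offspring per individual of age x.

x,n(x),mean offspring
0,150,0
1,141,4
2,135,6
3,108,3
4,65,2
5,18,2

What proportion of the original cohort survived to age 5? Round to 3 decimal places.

l_5 = n_5/n_0 = 18/150 = 0.12 → 0.120

0.120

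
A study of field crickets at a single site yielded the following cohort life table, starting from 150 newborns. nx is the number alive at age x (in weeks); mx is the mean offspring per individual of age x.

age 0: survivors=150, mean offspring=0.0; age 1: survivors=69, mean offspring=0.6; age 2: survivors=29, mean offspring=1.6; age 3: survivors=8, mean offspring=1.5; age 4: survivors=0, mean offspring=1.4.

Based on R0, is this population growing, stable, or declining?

lx = nx/n0 = nx/150: 1, 0.46, 0.19333…, 0.05333…, 0
R0 = Σ lx·mx = 0 + 0.276 + 0.309333… + 0.08… + 0 = 0.665333…
R0 < 1, so the population is declining.

declining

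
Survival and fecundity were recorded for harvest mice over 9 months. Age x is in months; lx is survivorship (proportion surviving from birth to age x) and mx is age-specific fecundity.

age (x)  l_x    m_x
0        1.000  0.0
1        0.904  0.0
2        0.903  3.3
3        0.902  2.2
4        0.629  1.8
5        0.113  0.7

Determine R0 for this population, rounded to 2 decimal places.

lx·mx by age: 0, 0, 2.9799, 1.9844, 1.1322, 0.0791
R0 = Σ lx·mx = 6.1756 → 6.18

6.18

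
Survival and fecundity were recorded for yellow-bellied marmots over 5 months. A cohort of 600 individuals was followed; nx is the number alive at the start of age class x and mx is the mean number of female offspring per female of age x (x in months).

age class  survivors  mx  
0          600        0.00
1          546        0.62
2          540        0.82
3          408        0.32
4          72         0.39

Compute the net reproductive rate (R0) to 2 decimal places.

lx = nx/n0 = nx/600: 1, 0.91, 0.9, 0.68, 0.12
lx·mx by age: 0, 0.5642, 0.738, 0.2176, 0.0468
R0 = Σ lx·mx = 1.5666 → 1.57

1.57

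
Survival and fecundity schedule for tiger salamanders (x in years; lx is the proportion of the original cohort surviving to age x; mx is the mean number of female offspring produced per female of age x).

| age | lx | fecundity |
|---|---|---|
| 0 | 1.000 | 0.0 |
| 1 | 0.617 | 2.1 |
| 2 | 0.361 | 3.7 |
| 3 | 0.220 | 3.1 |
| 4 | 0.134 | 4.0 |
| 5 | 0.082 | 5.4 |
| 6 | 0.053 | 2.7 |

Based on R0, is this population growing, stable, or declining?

growing

R0 = Σ lx·mx = 0 + 1.2957 + 1.3357 + 0.682 + 0.536 + 0.4428 + 0.1431 = 4.4353
R0 > 1, so the population is growing.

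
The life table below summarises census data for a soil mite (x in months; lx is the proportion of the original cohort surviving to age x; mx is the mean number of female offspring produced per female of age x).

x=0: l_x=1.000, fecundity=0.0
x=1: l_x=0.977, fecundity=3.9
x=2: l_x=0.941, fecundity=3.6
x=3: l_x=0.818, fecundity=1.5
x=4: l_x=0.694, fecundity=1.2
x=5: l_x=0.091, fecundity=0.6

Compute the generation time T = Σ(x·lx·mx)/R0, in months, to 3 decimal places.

lx·mx: 0, 3.8103, 3.3876, 1.227, 0.8328, 0.0546 → R0 = 9.3123
x·lx·mx: 0, 3.8103, 6.7752, 3.681, 3.3312, 0.273 → Σ = 17.8707
T = 17.8707 / 9.3123 = 1.919043… → 1.919

1.919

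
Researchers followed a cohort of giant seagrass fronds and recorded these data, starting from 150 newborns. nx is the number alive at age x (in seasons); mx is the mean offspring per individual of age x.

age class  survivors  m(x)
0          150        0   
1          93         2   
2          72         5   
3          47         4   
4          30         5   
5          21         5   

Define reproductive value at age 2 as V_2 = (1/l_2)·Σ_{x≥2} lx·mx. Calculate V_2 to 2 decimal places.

lx = nx/n0 = nx/150: 1, 0.62, 0.48, 0.31333…, 0.2, 0.14
lx·mx for x ≥ 2: 2.4, 1.253333…, 1, 0.7 → sum = 5.353333…
V_2 = 5.353333… / l_2 = 5.353333… / 0.48 = 11.152778… → 11.15

11.15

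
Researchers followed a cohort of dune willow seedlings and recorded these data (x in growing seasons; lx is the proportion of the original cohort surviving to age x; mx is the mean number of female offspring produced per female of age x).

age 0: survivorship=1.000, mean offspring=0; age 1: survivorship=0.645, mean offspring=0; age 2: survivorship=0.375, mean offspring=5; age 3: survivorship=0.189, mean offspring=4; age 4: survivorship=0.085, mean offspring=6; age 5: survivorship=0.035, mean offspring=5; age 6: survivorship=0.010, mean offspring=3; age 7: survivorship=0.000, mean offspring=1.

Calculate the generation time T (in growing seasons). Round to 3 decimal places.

2.724

lx·mx: 0, 0, 1.875, 0.756, 0.51, 0.175, 0.03, 0 → R0 = 3.346
x·lx·mx: 0, 0, 3.75, 2.268, 2.04, 0.875, 0.18, 0 → Σ = 9.113
T = 9.113 / 3.346 = 2.723551… → 2.724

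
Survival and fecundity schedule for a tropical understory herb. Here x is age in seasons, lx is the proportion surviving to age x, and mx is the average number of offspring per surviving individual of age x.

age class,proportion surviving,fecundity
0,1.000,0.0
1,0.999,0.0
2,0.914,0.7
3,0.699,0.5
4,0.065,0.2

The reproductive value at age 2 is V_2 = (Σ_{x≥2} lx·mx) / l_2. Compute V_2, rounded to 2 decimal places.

1.10

lx·mx for x ≥ 2: 0.6398, 0.3495, 0.013 → sum = 1.0023
V_2 = 1.0023 / l_2 = 1.0023 / 0.914 = 1.096608… → 1.10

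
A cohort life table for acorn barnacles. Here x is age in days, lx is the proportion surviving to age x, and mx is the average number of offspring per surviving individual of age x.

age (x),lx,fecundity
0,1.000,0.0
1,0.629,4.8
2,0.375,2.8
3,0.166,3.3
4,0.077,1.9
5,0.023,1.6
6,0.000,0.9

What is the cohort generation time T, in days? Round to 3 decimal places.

lx·mx: 0, 3.0192, 1.05, 0.5478, 0.1463, 0.0368, 0 → R0 = 4.8001
x·lx·mx: 0, 3.0192, 2.1, 1.6434, 0.5852, 0.184, 0 → Σ = 7.5318
T = 7.5318 / 4.8001 = 1.569092… → 1.569

1.569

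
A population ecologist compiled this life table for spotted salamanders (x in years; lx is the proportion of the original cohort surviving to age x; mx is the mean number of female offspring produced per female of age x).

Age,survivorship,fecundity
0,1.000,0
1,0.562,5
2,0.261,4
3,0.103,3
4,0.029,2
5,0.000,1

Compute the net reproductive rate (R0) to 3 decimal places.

4.221

lx·mx by age: 0, 2.81, 1.044, 0.309, 0.058, 0
R0 = Σ lx·mx = 4.221 → 4.221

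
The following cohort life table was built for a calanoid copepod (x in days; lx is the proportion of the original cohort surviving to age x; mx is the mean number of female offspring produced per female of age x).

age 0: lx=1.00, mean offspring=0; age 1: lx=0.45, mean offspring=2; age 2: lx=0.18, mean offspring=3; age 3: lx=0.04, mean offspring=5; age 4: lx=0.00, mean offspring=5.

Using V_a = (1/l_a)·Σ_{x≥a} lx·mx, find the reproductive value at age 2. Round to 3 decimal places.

4.111

lx·mx for x ≥ 2: 0.54, 0.2, 0 → sum = 0.74
V_2 = 0.74 / l_2 = 0.74 / 0.18 = 4.111111… → 4.111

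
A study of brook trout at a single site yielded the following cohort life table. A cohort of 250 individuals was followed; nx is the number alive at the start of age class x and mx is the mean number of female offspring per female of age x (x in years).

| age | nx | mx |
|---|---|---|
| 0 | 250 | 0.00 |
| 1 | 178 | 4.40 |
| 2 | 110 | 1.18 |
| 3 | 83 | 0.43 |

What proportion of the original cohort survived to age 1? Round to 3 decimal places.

l_1 = n_1/n_0 = 178/250 = 0.712 → 0.712

0.712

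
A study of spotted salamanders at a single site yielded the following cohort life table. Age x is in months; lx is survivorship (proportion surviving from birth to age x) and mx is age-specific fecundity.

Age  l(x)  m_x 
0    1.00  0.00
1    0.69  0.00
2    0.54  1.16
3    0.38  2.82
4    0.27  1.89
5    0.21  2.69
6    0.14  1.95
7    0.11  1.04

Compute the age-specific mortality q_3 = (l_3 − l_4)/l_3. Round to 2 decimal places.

0.29

q_3 = (l_3 − l_4) / l_3 = (0.38 − 0.27) / 0.38
     = 0.11 / 0.38 = 0.289474… → 0.29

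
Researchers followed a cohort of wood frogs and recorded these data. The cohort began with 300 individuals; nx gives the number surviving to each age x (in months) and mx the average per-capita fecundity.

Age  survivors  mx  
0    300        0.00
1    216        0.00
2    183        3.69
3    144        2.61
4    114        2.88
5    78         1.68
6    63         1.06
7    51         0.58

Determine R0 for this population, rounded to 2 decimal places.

5.36

lx = nx/n0 = nx/300: 1, 0.72, 0.61, 0.48, 0.38, 0.26, 0.21, 0.17
lx·mx by age: 0, 0, 2.2509, 1.2528, 1.0944, 0.4368, 0.2226, 0.0986
R0 = Σ lx·mx = 5.3561 → 5.36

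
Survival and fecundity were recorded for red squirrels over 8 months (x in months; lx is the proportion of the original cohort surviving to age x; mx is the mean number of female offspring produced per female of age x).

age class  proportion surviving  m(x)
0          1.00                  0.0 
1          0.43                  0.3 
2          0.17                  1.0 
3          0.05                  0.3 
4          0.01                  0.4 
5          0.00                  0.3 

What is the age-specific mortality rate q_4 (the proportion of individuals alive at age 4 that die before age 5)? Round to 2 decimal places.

q_4 = (l_4 − l_5) / l_4 = (0.01 − 0) / 0.01
     = 0.01 / 0.01 = 1 → 1.00

1.00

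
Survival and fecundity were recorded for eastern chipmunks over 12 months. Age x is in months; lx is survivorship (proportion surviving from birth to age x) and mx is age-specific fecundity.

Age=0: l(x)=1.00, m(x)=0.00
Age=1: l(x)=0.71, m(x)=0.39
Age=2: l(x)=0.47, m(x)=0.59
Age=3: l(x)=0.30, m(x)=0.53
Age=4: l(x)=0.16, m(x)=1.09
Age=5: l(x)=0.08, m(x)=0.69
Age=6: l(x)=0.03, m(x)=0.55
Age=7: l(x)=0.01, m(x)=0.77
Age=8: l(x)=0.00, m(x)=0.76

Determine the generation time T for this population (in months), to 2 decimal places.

lx·mx: 0, 0.2769, 0.2773, 0.159, 0.1744, 0.0552, 0.0165, 0.0077, 0 → R0 = 0.967
x·lx·mx: 0, 0.2769, 0.5546, 0.477, 0.6976, 0.276, 0.099, 0.0539, 0 → Σ = 2.435
T = 2.435 / 0.967 = 2.518097… → 2.52

2.52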